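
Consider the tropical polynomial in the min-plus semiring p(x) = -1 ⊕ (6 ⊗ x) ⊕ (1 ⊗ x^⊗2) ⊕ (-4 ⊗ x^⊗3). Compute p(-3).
p(-3) = -13

A tropical monomial a ⊗ x^⊗i evaluates to a + i · x. Evaluating each term at x = -3:
  Term 0 contributes -1 + 0 · -3 = -1
  Term 1 contributes 6 + 1 · -3 = 3
  Term 2 contributes 1 + 2 · -3 = -5
  Term 3 contributes -4 + 3 · -3 = -13
p(-3) = ⊕ of these = min[-1, 3, -5, -13] = -13.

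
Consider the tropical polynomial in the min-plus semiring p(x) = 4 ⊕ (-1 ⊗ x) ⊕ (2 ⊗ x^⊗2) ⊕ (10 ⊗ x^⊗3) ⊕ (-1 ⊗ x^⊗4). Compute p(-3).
p(-3) = -13

A tropical monomial a ⊗ x^⊗i evaluates to a + i · x. Evaluating each term at x = -3:
  Term 0 contributes 4 + 0 · -3 = 4
  Term 1 contributes -1 + 1 · -3 = -4
  Term 2 contributes 2 + 2 · -3 = -4
  Term 3 contributes 10 + 3 · -3 = 1
  Term 4 contributes -1 + 4 · -3 = -13
p(-3) = ⊕ of these = min[4, -4, -4, 1, -13] = -13.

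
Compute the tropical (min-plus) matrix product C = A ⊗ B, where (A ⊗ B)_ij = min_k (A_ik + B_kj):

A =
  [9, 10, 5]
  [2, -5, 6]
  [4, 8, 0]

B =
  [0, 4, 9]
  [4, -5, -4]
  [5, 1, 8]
A ⊗ B =
  [9, 5, 6]
  [-1, -10, -9]
  [4, 1, 4]

Apply the min-plus product entry-by-entry:
  C[0][0] = min over k of (A[0][0] + B[0][0] = 9 + 0 = 9, A[0][1] + B[1][0] = 10 + 4 = 14, A[0][2] + B[2][0] = 5 + 5 = 10) = 9 (attained at k = 0)
  C[0][1] = min over k of (A[0][0] + B[0][1] = 9 + 4 = 13, A[0][1] + B[1][1] = 10 + -5 = 5, A[0][2] + B[2][1] = 5 + 1 = 6) = 5 (attained at k = 1)
  C[0][2] = min over k of (A[0][0] + B[0][2] = 9 + 9 = 18, A[0][1] + B[1][2] = 10 + -4 = 6, A[0][2] + B[2][2] = 5 + 8 = 13) = 6 (attained at k = 1)
  C[1][0] = min over k of (A[1][0] + B[0][0] = 2 + 0 = 2, A[1][1] + B[1][0] = -5 + 4 = -1, A[1][2] + B[2][0] = 6 + 5 = 11) = -1 (attained at k = 1)
  C[1][1] = min over k of (A[1][0] + B[0][1] = 2 + 4 = 6, A[1][1] + B[1][1] = -5 + -5 = -10, A[1][2] + B[2][1] = 6 + 1 = 7) = -10 (attained at k = 1)
  C[1][2] = min over k of (A[1][0] + B[0][2] = 2 + 9 = 11, A[1][1] + B[1][2] = -5 + -4 = -9, A[1][2] + B[2][2] = 6 + 8 = 14) = -9 (attained at k = 1)
  C[2][0] = min over k of (A[2][0] + B[0][0] = 4 + 0 = 4, A[2][1] + B[1][0] = 8 + 4 = 12, A[2][2] + B[2][0] = 0 + 5 = 5) = 4 (attained at k = 0)
  C[2][1] = min over k of (A[2][0] + B[0][1] = 4 + 4 = 8, A[2][1] + B[1][1] = 8 + -5 = 3, A[2][2] + B[2][1] = 0 + 1 = 1) = 1 (attained at k = 2)
  C[2][2] = min over k of (A[2][0] + B[0][2] = 4 + 9 = 13, A[2][1] + B[1][2] = 8 + -4 = 4, A[2][2] + B[2][2] = 0 + 8 = 8) = 4 (attained at k = 1)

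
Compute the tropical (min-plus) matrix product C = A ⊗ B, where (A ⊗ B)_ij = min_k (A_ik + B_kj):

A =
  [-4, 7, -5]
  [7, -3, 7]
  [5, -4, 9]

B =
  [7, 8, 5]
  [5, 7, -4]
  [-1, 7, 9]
A ⊗ B =
  [-6, 2, 1]
  [2, 4, -7]
  [1, 3, -8]

Apply the min-plus product entry-by-entry:
  C[0][0] = min over k of (A[0][0] + B[0][0] = -4 + 7 = 3, A[0][1] + B[1][0] = 7 + 5 = 12, A[0][2] + B[2][0] = -5 + -1 = -6) = -6 (attained at k = 2)
  C[0][1] = min over k of (A[0][0] + B[0][1] = -4 + 8 = 4, A[0][1] + B[1][1] = 7 + 7 = 14, A[0][2] + B[2][1] = -5 + 7 = 2) = 2 (attained at k = 2)
  C[0][2] = min over k of (A[0][0] + B[0][2] = -4 + 5 = 1, A[0][1] + B[1][2] = 7 + -4 = 3, A[0][2] + B[2][2] = -5 + 9 = 4) = 1 (attained at k = 0)
  C[1][0] = min over k of (A[1][0] + B[0][0] = 7 + 7 = 14, A[1][1] + B[1][0] = -3 + 5 = 2, A[1][2] + B[2][0] = 7 + -1 = 6) = 2 (attained at k = 1)
  C[1][1] = min over k of (A[1][0] + B[0][1] = 7 + 8 = 15, A[1][1] + B[1][1] = -3 + 7 = 4, A[1][2] + B[2][1] = 7 + 7 = 14) = 4 (attained at k = 1)
  C[1][2] = min over k of (A[1][0] + B[0][2] = 7 + 5 = 12, A[1][1] + B[1][2] = -3 + -4 = -7, A[1][2] + B[2][2] = 7 + 9 = 16) = -7 (attained at k = 1)
  C[2][0] = min over k of (A[2][0] + B[0][0] = 5 + 7 = 12, A[2][1] + B[1][0] = -4 + 5 = 1, A[2][2] + B[2][0] = 9 + -1 = 8) = 1 (attained at k = 1)
  C[2][1] = min over k of (A[2][0] + B[0][1] = 5 + 8 = 13, A[2][1] + B[1][1] = -4 + 7 = 3, A[2][2] + B[2][1] = 9 + 7 = 16) = 3 (attained at k = 1)
  C[2][2] = min over k of (A[2][0] + B[0][2] = 5 + 5 = 10, A[2][1] + B[1][2] = -4 + -4 = -8, A[2][2] + B[2][2] = 9 + 9 = 18) = -8 (attained at k = 1)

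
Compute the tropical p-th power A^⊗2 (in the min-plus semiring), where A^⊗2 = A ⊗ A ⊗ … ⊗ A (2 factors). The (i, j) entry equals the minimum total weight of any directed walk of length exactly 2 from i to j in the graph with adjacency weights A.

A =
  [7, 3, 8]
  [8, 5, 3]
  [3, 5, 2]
A^⊗2 =
  [11, 8, 6]
  [6, 8, 5]
  [5, 6, 4]

Each entry (A^⊗2)_ij equals the minimum over all length-2 walks i = v_0 → v_1 → … → v_2 = j of Σ_t A[v_t][v_{t+1}]. For example, for (i, j) = (0, 2) we minimise over 3 possible intermediate vertex sequences; the minimum is 6, attained along the walk 0 → 1 → 2.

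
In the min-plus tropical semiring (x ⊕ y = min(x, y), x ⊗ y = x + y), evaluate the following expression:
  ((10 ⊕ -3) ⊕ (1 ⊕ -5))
((10 ⊕ -3) ⊕ (1 ⊕ -5)) = -5

Expand innermost to outermost. Recall ⊕ takes the minimum of its arguments and ⊗ takes their sum. Working out the expression ((10 ⊕ -3) ⊕ (1 ⊕ -5)) gives -5.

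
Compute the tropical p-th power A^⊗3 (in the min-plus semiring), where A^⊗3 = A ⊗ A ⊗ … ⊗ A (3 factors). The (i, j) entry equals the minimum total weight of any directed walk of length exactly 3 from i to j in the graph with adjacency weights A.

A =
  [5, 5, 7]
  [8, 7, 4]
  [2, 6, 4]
A^⊗3 =
  [11, 14, 13]
  [10, 11, 12]
  [10, 11, 11]

Each entry (A^⊗3)_ij equals the minimum over all length-3 walks i = v_0 → v_1 → … → v_3 = j of Σ_t A[v_t][v_{t+1}]. For example, for (i, j) = (0, 2) we minimise over 9 possible intermediate vertex sequences; the minimum is 13, attained along the walk 0 → 1 → 2 → 2.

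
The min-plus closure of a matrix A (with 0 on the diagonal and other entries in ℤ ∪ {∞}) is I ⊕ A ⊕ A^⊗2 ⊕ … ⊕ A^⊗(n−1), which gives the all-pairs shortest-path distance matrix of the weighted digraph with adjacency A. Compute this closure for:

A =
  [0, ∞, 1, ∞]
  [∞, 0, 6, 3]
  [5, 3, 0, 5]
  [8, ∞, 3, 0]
Closure =
  [0, 4, 1, 6]
  [11, 0, 6, 3]
  [5, 3, 0, 5]
  [8, 6, 3, 0]

This is the Floyd-Warshall all-pairs shortest-path computation. For each intermediate vertex k = 0, 1, …, 3, update dist[i][j] ← min(dist[i][j], dist[i][k] + dist[k][j]). The final matrix gives, for each (i, j), the minimum total weight of any directed path from i to j (possibly empty when i = j).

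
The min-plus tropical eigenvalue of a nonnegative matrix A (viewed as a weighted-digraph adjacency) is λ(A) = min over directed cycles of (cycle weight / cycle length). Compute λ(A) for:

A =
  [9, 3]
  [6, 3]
λ(A) = 3

Enumerate directed cycles and compute their means (weight / length). Sample:
  cycle 0 → 0: weight = 9, length = 1, mean = 9/1 ≈ 9.000
  cycle 1 → 1: weight = 3, length = 1, mean = 3/1 ≈ 3.000
  cycle 0 → 1 → 0: weight = 9, length = 2, mean = 9/2 ≈ 4.500
  cycle 1 → 0 → 1: weight = 9, length = 2, mean = 9/2 ≈ 4.500
Minimum mean = 3.000, attained e.g. along the cycle 1 → 1 with weight 3 and length 1. So λ(A) = 3/1 = 3.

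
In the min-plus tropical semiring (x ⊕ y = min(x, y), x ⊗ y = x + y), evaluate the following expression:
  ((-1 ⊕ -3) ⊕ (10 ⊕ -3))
((-1 ⊕ -3) ⊕ (10 ⊕ -3)) = -3

Expand innermost to outermost. Recall ⊕ takes the minimum of its arguments and ⊗ takes their sum. Working out the expression ((-1 ⊕ -3) ⊕ (10 ⊕ -3)) gives -3.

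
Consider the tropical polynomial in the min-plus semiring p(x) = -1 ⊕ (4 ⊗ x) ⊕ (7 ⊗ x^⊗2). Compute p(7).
p(7) = -1

A tropical monomial a ⊗ x^⊗i evaluates to a + i · x. Evaluating each term at x = 7:
  Term 0 contributes -1 + 0 · 7 = -1
  Term 1 contributes 4 + 1 · 7 = 11
  Term 2 contributes 7 + 2 · 7 = 21
p(7) = ⊕ of these = min[-1, 11, 21] = -1.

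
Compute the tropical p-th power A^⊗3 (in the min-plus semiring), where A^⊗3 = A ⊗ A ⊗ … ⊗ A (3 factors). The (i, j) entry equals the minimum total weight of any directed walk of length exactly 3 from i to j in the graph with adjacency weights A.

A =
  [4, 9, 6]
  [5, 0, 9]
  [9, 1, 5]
A^⊗3 =
  [12, 7, 14]
  [5, 0, 9]
  [6, 1, 10]

Each entry (A^⊗3)_ij equals the minimum over all length-3 walks i = v_0 → v_1 → … → v_3 = j of Σ_t A[v_t][v_{t+1}]. For example, for (i, j) = (0, 2) we minimise over 9 possible intermediate vertex sequences; the minimum is 14, attained along the walk 0 → 0 → 0 → 2.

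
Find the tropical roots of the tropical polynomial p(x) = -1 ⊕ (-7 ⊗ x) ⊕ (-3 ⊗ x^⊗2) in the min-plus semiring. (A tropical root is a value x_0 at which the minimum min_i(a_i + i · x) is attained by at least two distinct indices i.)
Roots: {-4, 6}

Each tropical root is a break point of the lower envelope of the lines y = a_i + i · x (there are 3 lines, with slopes 0, 1, ..., 2). Only the lines that attain the minimum somewhere contribute to roots; other lines are dominated. Here the surviving (envelope) indices are i = 2, i = 1, i = 0.
Intersections between consecutive envelope lines give the roots: for adjacent envelope indices i < j the intersection is x = (a_i − a_j) / (j − i). Reading off the sorted break points: {-4, 6}.
Verification: at each break x_0, at least two indices attain the minimum of min_i(a_i + i · x_0).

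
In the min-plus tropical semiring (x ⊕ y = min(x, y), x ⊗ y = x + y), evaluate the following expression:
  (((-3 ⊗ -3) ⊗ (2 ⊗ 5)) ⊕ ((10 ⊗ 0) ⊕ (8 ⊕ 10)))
(((-3 ⊗ -3) ⊗ (2 ⊗ 5)) ⊕ ((10 ⊗ 0) ⊕ (8 ⊕ 10))) = 1

Expand innermost to outermost. Recall ⊕ takes the minimum of its arguments and ⊗ takes their sum. Working out the expression (((-3 ⊗ -3) ⊗ (2 ⊗ 5)) ⊕ ((10 ⊗ 0) ⊕ (8 ⊕ 10))) gives 1.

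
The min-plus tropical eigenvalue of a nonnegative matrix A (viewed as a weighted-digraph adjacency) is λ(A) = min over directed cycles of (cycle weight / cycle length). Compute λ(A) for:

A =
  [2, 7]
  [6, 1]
λ(A) = 1

Enumerate directed cycles and compute their means (weight / length). Sample:
  cycle 0 → 0: weight = 2, length = 1, mean = 2/1 ≈ 2.000
  cycle 1 → 1: weight = 1, length = 1, mean = 1/1 ≈ 1.000
  cycle 0 → 1 → 0: weight = 13, length = 2, mean = 13/2 ≈ 6.500
  cycle 1 → 0 → 1: weight = 13, length = 2, mean = 13/2 ≈ 6.500
Minimum mean = 1.000, attained e.g. along the cycle 1 → 1 with weight 1 and length 1. So λ(A) = 1/1 = 1.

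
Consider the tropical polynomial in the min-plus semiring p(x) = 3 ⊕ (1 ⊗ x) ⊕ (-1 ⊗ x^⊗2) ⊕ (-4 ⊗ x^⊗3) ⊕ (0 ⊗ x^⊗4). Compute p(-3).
p(-3) = -13

A tropical monomial a ⊗ x^⊗i evaluates to a + i · x. Evaluating each term at x = -3:
  Term 0 contributes 3 + 0 · -3 = 3
  Term 1 contributes 1 + 1 · -3 = -2
  Term 2 contributes -1 + 2 · -3 = -7
  Term 3 contributes -4 + 3 · -3 = -13
  Term 4 contributes 0 + 4 · -3 = -12
p(-3) = ⊕ of these = min[3, -2, -7, -13, -12] = -13.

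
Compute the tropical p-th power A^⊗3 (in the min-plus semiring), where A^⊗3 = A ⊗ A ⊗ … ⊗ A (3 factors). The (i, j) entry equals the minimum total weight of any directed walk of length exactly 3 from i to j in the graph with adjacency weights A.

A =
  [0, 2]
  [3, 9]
A^⊗3 =
  [0, 2]
  [3, 5]

Each entry (A^⊗3)_ij equals the minimum over all length-3 walks i = v_0 → v_1 → … → v_3 = j of Σ_t A[v_t][v_{t+1}]. For example, for (i, j) = (0, 1) we minimise over 4 possible intermediate vertex sequences; the minimum is 2, attained along the walk 0 → 0 → 0 → 1.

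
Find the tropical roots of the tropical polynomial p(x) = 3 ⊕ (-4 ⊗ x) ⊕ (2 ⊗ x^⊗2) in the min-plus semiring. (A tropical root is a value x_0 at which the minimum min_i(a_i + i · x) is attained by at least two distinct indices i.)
Roots: {-6, 7}

Each tropical root is a break point of the lower envelope of the lines y = a_i + i · x (there are 3 lines, with slopes 0, 1, ..., 2). Only the lines that attain the minimum somewhere contribute to roots; other lines are dominated. Here the surviving (envelope) indices are i = 2, i = 1, i = 0.
Intersections between consecutive envelope lines give the roots: for adjacent envelope indices i < j the intersection is x = (a_i − a_j) / (j − i). Reading off the sorted break points: {-6, 7}.
Verification: at each break x_0, at least two indices attain the minimum of min_i(a_i + i · x_0).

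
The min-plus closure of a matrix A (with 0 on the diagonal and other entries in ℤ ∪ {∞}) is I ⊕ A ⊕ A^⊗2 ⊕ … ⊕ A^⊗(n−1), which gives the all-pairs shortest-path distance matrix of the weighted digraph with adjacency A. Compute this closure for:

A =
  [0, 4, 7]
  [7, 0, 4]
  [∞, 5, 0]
Closure =
  [0, 4, 7]
  [7, 0, 4]
  [12, 5, 0]

This is the Floyd-Warshall all-pairs shortest-path computation. For each intermediate vertex k = 0, 1, …, 2, update dist[i][j] ← min(dist[i][j], dist[i][k] + dist[k][j]). The final matrix gives, for each (i, j), the minimum total weight of any directed path from i to j (possibly empty when i = j).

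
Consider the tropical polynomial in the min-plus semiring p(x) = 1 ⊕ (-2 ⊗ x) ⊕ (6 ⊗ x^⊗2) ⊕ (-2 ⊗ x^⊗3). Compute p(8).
p(8) = 1

A tropical monomial a ⊗ x^⊗i evaluates to a + i · x. Evaluating each term at x = 8:
  Term 0 contributes 1 + 0 · 8 = 1
  Term 1 contributes -2 + 1 · 8 = 6
  Term 2 contributes 6 + 2 · 8 = 22
  Term 3 contributes -2 + 3 · 8 = 22
p(8) = ⊕ of these = min[1, 6, 22, 22] = 1.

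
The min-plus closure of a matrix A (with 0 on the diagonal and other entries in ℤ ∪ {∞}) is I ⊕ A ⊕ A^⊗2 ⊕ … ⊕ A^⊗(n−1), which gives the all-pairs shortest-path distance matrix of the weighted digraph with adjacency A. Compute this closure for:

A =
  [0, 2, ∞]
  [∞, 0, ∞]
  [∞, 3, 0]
Closure =
  [0, 2, ∞]
  [∞, 0, ∞]
  [∞, 3, 0]

This is the Floyd-Warshall all-pairs shortest-path computation. For each intermediate vertex k = 0, 1, …, 2, update dist[i][j] ← min(dist[i][j], dist[i][k] + dist[k][j]). The final matrix gives, for each (i, j), the minimum total weight of any directed path from i to j (possibly empty when i = j).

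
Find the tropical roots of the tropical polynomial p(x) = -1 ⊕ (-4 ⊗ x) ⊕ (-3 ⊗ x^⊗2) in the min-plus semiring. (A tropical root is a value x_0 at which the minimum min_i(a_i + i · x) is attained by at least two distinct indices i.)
Roots: {-1, 3}

Each tropical root is a break point of the lower envelope of the lines y = a_i + i · x (there are 3 lines, with slopes 0, 1, ..., 2). Only the lines that attain the minimum somewhere contribute to roots; other lines are dominated. Here the surviving (envelope) indices are i = 2, i = 1, i = 0.
Intersections between consecutive envelope lines give the roots: for adjacent envelope indices i < j the intersection is x = (a_i − a_j) / (j − i). Reading off the sorted break points: {-1, 3}.
Verification: at each break x_0, at least two indices attain the minimum of min_i(a_i + i · x_0).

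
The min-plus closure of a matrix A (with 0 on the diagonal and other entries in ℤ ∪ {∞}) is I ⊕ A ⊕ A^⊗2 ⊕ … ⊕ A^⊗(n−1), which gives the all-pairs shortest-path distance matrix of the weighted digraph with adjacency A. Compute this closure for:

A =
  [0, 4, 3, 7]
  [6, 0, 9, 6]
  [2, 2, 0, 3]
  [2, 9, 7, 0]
Closure =
  [0, 4, 3, 6]
  [6, 0, 9, 6]
  [2, 2, 0, 3]
  [2, 6, 5, 0]

This is the Floyd-Warshall all-pairs shortest-path computation. For each intermediate vertex k = 0, 1, …, 3, update dist[i][j] ← min(dist[i][j], dist[i][k] + dist[k][j]). The final matrix gives, for each (i, j), the minimum total weight of any directed path from i to j (possibly empty when i = j).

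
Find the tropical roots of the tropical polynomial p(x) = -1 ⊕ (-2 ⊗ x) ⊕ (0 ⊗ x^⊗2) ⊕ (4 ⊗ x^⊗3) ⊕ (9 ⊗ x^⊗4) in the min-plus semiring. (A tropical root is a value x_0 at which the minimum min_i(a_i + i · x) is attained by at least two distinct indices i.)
Roots: {-5, -4, -2, 1}

Each tropical root is a break point of the lower envelope of the lines y = a_i + i · x (there are 5 lines, with slopes 0, 1, ..., 4). Only the lines that attain the minimum somewhere contribute to roots; other lines are dominated. Here the surviving (envelope) indices are i = 4, i = 3, i = 2, i = 1, i = 0.
Intersections between consecutive envelope lines give the roots: for adjacent envelope indices i < j the intersection is x = (a_i − a_j) / (j − i). Reading off the sorted break points: {-5, -4, -2, 1}.
Verification: at each break x_0, at least two indices attain the minimum of min_i(a_i + i · x_0).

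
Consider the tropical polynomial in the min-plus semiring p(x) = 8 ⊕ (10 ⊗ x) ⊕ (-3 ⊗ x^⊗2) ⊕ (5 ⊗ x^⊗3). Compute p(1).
p(1) = -1

A tropical monomial a ⊗ x^⊗i evaluates to a + i · x. Evaluating each term at x = 1:
  Term 0 contributes 8 + 0 · 1 = 8
  Term 1 contributes 10 + 1 · 1 = 11
  Term 2 contributes -3 + 2 · 1 = -1
  Term 3 contributes 5 + 3 · 1 = 8
p(1) = ⊕ of these = min[8, 11, -1, 8] = -1.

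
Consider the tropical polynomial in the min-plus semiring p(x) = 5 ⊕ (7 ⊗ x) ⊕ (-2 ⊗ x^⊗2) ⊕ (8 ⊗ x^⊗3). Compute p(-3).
p(-3) = -8

A tropical monomial a ⊗ x^⊗i evaluates to a + i · x. Evaluating each term at x = -3:
  Term 0 contributes 5 + 0 · -3 = 5
  Term 1 contributes 7 + 1 · -3 = 4
  Term 2 contributes -2 + 2 · -3 = -8
  Term 3 contributes 8 + 3 · -3 = -1
p(-3) = ⊕ of these = min[5, 4, -8, -1] = -8.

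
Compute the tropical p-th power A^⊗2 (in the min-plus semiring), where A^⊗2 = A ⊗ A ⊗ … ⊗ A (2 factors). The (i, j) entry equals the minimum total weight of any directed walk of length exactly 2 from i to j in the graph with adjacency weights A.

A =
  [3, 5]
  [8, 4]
A^⊗2 =
  [6, 8]
  [11, 8]

Each entry (A^⊗2)_ij equals the minimum over all length-2 walks i = v_0 → v_1 → … → v_2 = j of Σ_t A[v_t][v_{t+1}]. For example, for (i, j) = (0, 1) we minimise over 2 possible intermediate vertex sequences; the minimum is 8, attained along the walk 0 → 0 → 1.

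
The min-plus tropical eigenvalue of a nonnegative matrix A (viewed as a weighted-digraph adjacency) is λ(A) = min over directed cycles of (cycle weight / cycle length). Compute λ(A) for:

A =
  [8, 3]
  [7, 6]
λ(A) = 5

Enumerate directed cycles and compute their means (weight / length). Sample:
  cycle 0 → 0: weight = 8, length = 1, mean = 8/1 ≈ 8.000
  cycle 1 → 1: weight = 6, length = 1, mean = 6/1 ≈ 6.000
  cycle 0 → 1 → 0: weight = 10, length = 2, mean = 10/2 ≈ 5.000
  cycle 1 → 0 → 1: weight = 10, length = 2, mean = 10/2 ≈ 5.000
Minimum mean = 5.000, attained e.g. along the cycle 0 → 1 → 0 with weight 10 and length 2. So λ(A) = 10/2 = 5.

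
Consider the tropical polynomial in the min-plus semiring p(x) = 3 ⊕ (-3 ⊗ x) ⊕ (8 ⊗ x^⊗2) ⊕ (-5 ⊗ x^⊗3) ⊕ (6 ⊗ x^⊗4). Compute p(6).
p(6) = 3

A tropical monomial a ⊗ x^⊗i evaluates to a + i · x. Evaluating each term at x = 6:
  Term 0 contributes 3 + 0 · 6 = 3
  Term 1 contributes -3 + 1 · 6 = 3
  Term 2 contributes 8 + 2 · 6 = 20
  Term 3 contributes -5 + 3 · 6 = 13
  Term 4 contributes 6 + 4 · 6 = 30
p(6) = ⊕ of these = min[3, 3, 20, 13, 30] = 3.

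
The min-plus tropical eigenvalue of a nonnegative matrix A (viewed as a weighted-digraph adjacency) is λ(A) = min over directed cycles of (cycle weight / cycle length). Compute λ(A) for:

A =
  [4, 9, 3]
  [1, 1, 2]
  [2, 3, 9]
λ(A) = 1

Enumerate directed cycles and compute their means (weight / length). Sample:
  cycle 0 → 0: weight = 4, length = 1, mean = 4/1 ≈ 4.000
  cycle 1 → 1: weight = 1, length = 1, mean = 1/1 ≈ 1.000
  cycle 2 → 2: weight = 9, length = 1, mean = 9/1 ≈ 9.000
  cycle 0 → 1 → 0: weight = 10, length = 2, mean = 10/2 ≈ 5.000
  cycle 0 → 2 → 0: weight = 5, length = 2, mean = 5/2 ≈ 2.500
  cycle 1 → 0 → 1: weight = 10, length = 2, mean = 10/2 ≈ 5.000
Minimum mean = 1.000, attained e.g. along the cycle 1 → 1 with weight 1 and length 1. So λ(A) = 1/1 = 1.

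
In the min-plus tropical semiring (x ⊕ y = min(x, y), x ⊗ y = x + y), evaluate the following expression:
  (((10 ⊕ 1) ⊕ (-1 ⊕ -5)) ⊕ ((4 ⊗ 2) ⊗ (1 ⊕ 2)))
(((10 ⊕ 1) ⊕ (-1 ⊕ -5)) ⊕ ((4 ⊗ 2) ⊗ (1 ⊕ 2))) = -5

Expand innermost to outermost. Recall ⊕ takes the minimum of its arguments and ⊗ takes their sum. Working out the expression (((10 ⊕ 1) ⊕ (-1 ⊕ -5)) ⊕ ((4 ⊗ 2) ⊗ (1 ⊕ 2))) gives -5.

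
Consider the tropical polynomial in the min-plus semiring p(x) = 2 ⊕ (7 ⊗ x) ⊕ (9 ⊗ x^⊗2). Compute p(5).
p(5) = 2

A tropical monomial a ⊗ x^⊗i evaluates to a + i · x. Evaluating each term at x = 5:
  Term 0 contributes 2 + 0 · 5 = 2
  Term 1 contributes 7 + 1 · 5 = 12
  Term 2 contributes 9 + 2 · 5 = 19
p(5) = ⊕ of these = min[2, 12, 19] = 2.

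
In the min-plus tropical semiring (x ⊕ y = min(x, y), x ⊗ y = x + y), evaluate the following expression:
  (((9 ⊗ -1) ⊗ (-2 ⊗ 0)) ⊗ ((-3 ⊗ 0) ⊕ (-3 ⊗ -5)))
(((9 ⊗ -1) ⊗ (-2 ⊗ 0)) ⊗ ((-3 ⊗ 0) ⊕ (-3 ⊗ -5))) = -2

Expand innermost to outermost. Recall ⊕ takes the minimum of its arguments and ⊗ takes their sum. Working out the expression (((9 ⊗ -1) ⊗ (-2 ⊗ 0)) ⊗ ((-3 ⊗ 0) ⊕ (-3 ⊗ -5))) gives -2.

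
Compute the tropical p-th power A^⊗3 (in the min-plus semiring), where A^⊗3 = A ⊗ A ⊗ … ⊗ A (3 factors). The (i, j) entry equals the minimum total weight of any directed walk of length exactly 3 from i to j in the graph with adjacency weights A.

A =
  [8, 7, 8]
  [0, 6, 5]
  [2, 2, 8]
A^⊗3 =
  [10, 14, 15]
  [7, 10, 12]
  [8, 9, 10]

Each entry (A^⊗3)_ij equals the minimum over all length-3 walks i = v_0 → v_1 → … → v_3 = j of Σ_t A[v_t][v_{t+1}]. For example, for (i, j) = (0, 2) we minimise over 9 possible intermediate vertex sequences; the minimum is 15, attained along the walk 0 → 1 → 0 → 2.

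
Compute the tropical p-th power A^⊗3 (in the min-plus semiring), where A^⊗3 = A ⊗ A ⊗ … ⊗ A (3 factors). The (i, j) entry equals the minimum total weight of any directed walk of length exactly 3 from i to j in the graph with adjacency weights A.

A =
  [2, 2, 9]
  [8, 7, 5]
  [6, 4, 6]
A^⊗3 =
  [6, 6, 9]
  [12, 12, 14]
  [10, 10, 13]

Each entry (A^⊗3)_ij equals the minimum over all length-3 walks i = v_0 → v_1 → … → v_3 = j of Σ_t A[v_t][v_{t+1}]. For example, for (i, j) = (0, 2) we minimise over 9 possible intermediate vertex sequences; the minimum is 9, attained along the walk 0 → 0 → 1 → 2.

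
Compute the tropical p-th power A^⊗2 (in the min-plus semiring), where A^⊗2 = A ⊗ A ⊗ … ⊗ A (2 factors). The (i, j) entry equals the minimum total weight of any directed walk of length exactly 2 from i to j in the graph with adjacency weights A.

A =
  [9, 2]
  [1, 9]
A^⊗2 =
  [3, 11]
  [10, 3]

Each entry (A^⊗2)_ij equals the minimum over all length-2 walks i = v_0 → v_1 → … → v_2 = j of Σ_t A[v_t][v_{t+1}]. For example, for (i, j) = (0, 1) we minimise over 2 possible intermediate vertex sequences; the minimum is 11, attained along the walk 0 → 0 → 1.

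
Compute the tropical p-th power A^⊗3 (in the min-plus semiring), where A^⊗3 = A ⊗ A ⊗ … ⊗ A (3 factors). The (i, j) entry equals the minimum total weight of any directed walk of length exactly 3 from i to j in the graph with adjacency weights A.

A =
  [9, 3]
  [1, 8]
A^⊗3 =
  [12, 7]
  [5, 12]

Each entry (A^⊗3)_ij equals the minimum over all length-3 walks i = v_0 → v_1 → … → v_3 = j of Σ_t A[v_t][v_{t+1}]. For example, for (i, j) = (0, 1) we minimise over 4 possible intermediate vertex sequences; the minimum is 7, attained along the walk 0 → 1 → 0 → 1.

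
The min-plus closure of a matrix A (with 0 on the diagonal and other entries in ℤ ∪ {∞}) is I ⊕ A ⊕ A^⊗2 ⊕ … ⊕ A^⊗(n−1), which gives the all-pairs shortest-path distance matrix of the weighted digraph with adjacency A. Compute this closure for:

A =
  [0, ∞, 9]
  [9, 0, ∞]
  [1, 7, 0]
Closure =
  [0, 16, 9]
  [9, 0, 18]
  [1, 7, 0]

This is the Floyd-Warshall all-pairs shortest-path computation. For each intermediate vertex k = 0, 1, …, 2, update dist[i][j] ← min(dist[i][j], dist[i][k] + dist[k][j]). The final matrix gives, for each (i, j), the minimum total weight of any directed path from i to j (possibly empty when i = j).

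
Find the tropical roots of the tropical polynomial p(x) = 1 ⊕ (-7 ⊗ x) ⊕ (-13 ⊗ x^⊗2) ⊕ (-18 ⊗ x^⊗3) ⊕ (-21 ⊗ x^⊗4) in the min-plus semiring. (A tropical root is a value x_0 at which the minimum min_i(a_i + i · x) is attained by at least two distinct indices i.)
Roots: {3, 5, 6, 8}

Each tropical root is a break point of the lower envelope of the lines y = a_i + i · x (there are 5 lines, with slopes 0, 1, ..., 4). Only the lines that attain the minimum somewhere contribute to roots; other lines are dominated. Here the surviving (envelope) indices are i = 4, i = 3, i = 2, i = 1, i = 0.
Intersections between consecutive envelope lines give the roots: for adjacent envelope indices i < j the intersection is x = (a_i − a_j) / (j − i). Reading off the sorted break points: {3, 5, 6, 8}.
Verification: at each break x_0, at least two indices attain the minimum of min_i(a_i + i · x_0).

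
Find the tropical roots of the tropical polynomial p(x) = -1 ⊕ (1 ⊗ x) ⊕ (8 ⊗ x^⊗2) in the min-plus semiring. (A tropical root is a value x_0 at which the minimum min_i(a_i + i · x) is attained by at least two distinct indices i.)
Roots: {-7, -2}

Each tropical root is a break point of the lower envelope of the lines y = a_i + i · x (there are 3 lines, with slopes 0, 1, ..., 2). Only the lines that attain the minimum somewhere contribute to roots; other lines are dominated. Here the surviving (envelope) indices are i = 2, i = 1, i = 0.
Intersections between consecutive envelope lines give the roots: for adjacent envelope indices i < j the intersection is x = (a_i − a_j) / (j − i). Reading off the sorted break points: {-7, -2}.
Verification: at each break x_0, at least two indices attain the minimum of min_i(a_i + i · x_0).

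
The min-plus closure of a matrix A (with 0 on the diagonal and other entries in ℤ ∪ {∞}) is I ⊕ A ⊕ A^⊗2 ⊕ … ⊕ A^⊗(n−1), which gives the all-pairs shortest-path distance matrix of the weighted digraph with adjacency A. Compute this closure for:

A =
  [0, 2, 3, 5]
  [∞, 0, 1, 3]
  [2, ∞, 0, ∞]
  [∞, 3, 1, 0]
Closure =
  [0, 2, 3, 5]
  [3, 0, 1, 3]
  [2, 4, 0, 7]
  [3, 3, 1, 0]

This is the Floyd-Warshall all-pairs shortest-path computation. For each intermediate vertex k = 0, 1, …, 3, update dist[i][j] ← min(dist[i][j], dist[i][k] + dist[k][j]). The final matrix gives, for each (i, j), the minimum total weight of any directed path from i to j (possibly empty when i = j).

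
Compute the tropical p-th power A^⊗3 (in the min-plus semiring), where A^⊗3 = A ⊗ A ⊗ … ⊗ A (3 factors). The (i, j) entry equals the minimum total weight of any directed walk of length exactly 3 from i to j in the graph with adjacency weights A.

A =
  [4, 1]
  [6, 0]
A^⊗3 =
  [7, 1]
  [6, 0]

Each entry (A^⊗3)_ij equals the minimum over all length-3 walks i = v_0 → v_1 → … → v_3 = j of Σ_t A[v_t][v_{t+1}]. For example, for (i, j) = (0, 1) we minimise over 4 possible intermediate vertex sequences; the minimum is 1, attained along the walk 0 → 1 → 1 → 1.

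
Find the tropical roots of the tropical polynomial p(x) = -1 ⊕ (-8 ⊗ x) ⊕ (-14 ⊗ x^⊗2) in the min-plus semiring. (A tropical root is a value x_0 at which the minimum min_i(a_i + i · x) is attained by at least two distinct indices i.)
Roots: {6, 7}

Each tropical root is a break point of the lower envelope of the lines y = a_i + i · x (there are 3 lines, with slopes 0, 1, ..., 2). Only the lines that attain the minimum somewhere contribute to roots; other lines are dominated. Here the surviving (envelope) indices are i = 2, i = 1, i = 0.
Intersections between consecutive envelope lines give the roots: for adjacent envelope indices i < j the intersection is x = (a_i − a_j) / (j − i). Reading off the sorted break points: {6, 7}.
Verification: at each break x_0, at least two indices attain the minimum of min_i(a_i + i · x_0).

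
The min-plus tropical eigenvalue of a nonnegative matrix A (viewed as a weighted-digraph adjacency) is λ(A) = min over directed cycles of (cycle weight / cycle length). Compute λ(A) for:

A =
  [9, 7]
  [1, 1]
λ(A) = 1

Enumerate directed cycles and compute their means (weight / length). Sample:
  cycle 0 → 0: weight = 9, length = 1, mean = 9/1 ≈ 9.000
  cycle 1 → 1: weight = 1, length = 1, mean = 1/1 ≈ 1.000
  cycle 0 → 1 → 0: weight = 8, length = 2, mean = 8/2 ≈ 4.000
  cycle 1 → 0 → 1: weight = 8, length = 2, mean = 8/2 ≈ 4.000
Minimum mean = 1.000, attained e.g. along the cycle 1 → 1 with weight 1 and length 1. So λ(A) = 1/1 = 1.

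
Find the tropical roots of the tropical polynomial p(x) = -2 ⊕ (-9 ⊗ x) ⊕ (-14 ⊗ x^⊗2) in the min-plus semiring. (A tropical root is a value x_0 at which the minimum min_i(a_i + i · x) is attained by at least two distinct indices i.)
Roots: {5, 7}

Each tropical root is a break point of the lower envelope of the lines y = a_i + i · x (there are 3 lines, with slopes 0, 1, ..., 2). Only the lines that attain the minimum somewhere contribute to roots; other lines are dominated. Here the surviving (envelope) indices are i = 2, i = 1, i = 0.
Intersections between consecutive envelope lines give the roots: for adjacent envelope indices i < j the intersection is x = (a_i − a_j) / (j − i). Reading off the sorted break points: {5, 7}.
Verification: at each break x_0, at least two indices attain the minimum of min_i(a_i + i · x_0).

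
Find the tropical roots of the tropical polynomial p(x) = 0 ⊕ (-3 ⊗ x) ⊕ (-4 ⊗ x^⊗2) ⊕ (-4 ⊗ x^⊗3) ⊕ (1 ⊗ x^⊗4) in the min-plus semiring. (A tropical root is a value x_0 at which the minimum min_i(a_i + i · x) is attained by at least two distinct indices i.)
Roots: {-5, 0, 1, 3}

Each tropical root is a break point of the lower envelope of the lines y = a_i + i · x (there are 5 lines, with slopes 0, 1, ..., 4). Only the lines that attain the minimum somewhere contribute to roots; other lines are dominated. Here the surviving (envelope) indices are i = 4, i = 3, i = 2, i = 1, i = 0.
Intersections between consecutive envelope lines give the roots: for adjacent envelope indices i < j the intersection is x = (a_i − a_j) / (j − i). Reading off the sorted break points: {-5, 0, 1, 3}.
Verification: at each break x_0, at least two indices attain the minimum of min_i(a_i + i · x_0).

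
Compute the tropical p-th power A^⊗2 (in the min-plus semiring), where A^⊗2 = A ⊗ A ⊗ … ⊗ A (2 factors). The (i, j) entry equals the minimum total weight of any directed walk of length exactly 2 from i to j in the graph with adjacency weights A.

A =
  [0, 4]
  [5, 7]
A^⊗2 =
  [0, 4]
  [5, 9]

Each entry (A^⊗2)_ij equals the minimum over all length-2 walks i = v_0 → v_1 → … → v_2 = j of Σ_t A[v_t][v_{t+1}]. For example, for (i, j) = (0, 1) we minimise over 2 possible intermediate vertex sequences; the minimum is 4, attained along the walk 0 → 0 → 1.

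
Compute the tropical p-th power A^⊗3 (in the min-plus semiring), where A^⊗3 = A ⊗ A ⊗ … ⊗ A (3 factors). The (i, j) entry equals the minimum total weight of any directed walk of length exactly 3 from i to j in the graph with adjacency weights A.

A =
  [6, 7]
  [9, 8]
A^⊗3 =
  [18, 19]
  [21, 22]

Each entry (A^⊗3)_ij equals the minimum over all length-3 walks i = v_0 → v_1 → … → v_3 = j of Σ_t A[v_t][v_{t+1}]. For example, for (i, j) = (0, 1) we minimise over 4 possible intermediate vertex sequences; the minimum is 19, attained along the walk 0 → 0 → 0 → 1.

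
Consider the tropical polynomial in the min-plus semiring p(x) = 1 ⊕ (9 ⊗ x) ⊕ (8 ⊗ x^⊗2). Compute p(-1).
p(-1) = 1

A tropical monomial a ⊗ x^⊗i evaluates to a + i · x. Evaluating each term at x = -1:
  Term 0 contributes 1 + 0 · -1 = 1
  Term 1 contributes 9 + 1 · -1 = 8
  Term 2 contributes 8 + 2 · -1 = 6
p(-1) = ⊕ of these = min[1, 8, 6] = 1.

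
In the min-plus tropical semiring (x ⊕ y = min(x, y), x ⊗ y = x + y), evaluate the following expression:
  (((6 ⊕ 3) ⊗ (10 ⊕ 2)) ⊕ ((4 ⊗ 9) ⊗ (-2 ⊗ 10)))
(((6 ⊕ 3) ⊗ (10 ⊕ 2)) ⊕ ((4 ⊗ 9) ⊗ (-2 ⊗ 10))) = 5

Expand innermost to outermost. Recall ⊕ takes the minimum of its arguments and ⊗ takes their sum. Working out the expression (((6 ⊕ 3) ⊗ (10 ⊕ 2)) ⊕ ((4 ⊗ 9) ⊗ (-2 ⊗ 10))) gives 5.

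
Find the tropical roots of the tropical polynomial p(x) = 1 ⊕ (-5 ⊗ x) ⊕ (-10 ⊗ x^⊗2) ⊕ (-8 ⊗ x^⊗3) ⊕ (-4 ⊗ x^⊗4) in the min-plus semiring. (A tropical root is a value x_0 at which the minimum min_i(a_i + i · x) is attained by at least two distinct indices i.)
Roots: {-4, -2, 5, 6}

Each tropical root is a break point of the lower envelope of the lines y = a_i + i · x (there are 5 lines, with slopes 0, 1, ..., 4). Only the lines that attain the minimum somewhere contribute to roots; other lines are dominated. Here the surviving (envelope) indices are i = 4, i = 3, i = 2, i = 1, i = 0.
Intersections between consecutive envelope lines give the roots: for adjacent envelope indices i < j the intersection is x = (a_i − a_j) / (j − i). Reading off the sorted break points: {-4, -2, 5, 6}.
Verification: at each break x_0, at least two indices attain the minimum of min_i(a_i + i · x_0).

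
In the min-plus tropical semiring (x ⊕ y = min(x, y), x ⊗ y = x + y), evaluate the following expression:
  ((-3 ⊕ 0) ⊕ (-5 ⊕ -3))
((-3 ⊕ 0) ⊕ (-5 ⊕ -3)) = -5

Expand innermost to outermost. Recall ⊕ takes the minimum of its arguments and ⊗ takes their sum. Working out the expression ((-3 ⊕ 0) ⊕ (-5 ⊕ -3)) gives -5.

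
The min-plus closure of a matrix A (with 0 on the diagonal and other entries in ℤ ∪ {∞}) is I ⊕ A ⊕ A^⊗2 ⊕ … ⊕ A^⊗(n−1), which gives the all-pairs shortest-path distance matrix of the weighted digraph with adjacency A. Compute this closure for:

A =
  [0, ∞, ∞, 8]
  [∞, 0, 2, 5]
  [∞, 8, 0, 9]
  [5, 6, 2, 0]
Closure =
  [0, 14, 10, 8]
  [10, 0, 2, 5]
  [14, 8, 0, 9]
  [5, 6, 2, 0]

This is the Floyd-Warshall all-pairs shortest-path computation. For each intermediate vertex k = 0, 1, …, 3, update dist[i][j] ← min(dist[i][j], dist[i][k] + dist[k][j]). The final matrix gives, for each (i, j), the minimum total weight of any directed path from i to j (possibly empty when i = j).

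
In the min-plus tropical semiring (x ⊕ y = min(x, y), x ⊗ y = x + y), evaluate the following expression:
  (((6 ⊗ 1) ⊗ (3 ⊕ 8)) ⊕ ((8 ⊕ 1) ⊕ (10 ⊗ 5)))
(((6 ⊗ 1) ⊗ (3 ⊕ 8)) ⊕ ((8 ⊕ 1) ⊕ (10 ⊗ 5))) = 1

Expand innermost to outermost. Recall ⊕ takes the minimum of its arguments and ⊗ takes their sum. Working out the expression (((6 ⊗ 1) ⊗ (3 ⊕ 8)) ⊕ ((8 ⊕ 1) ⊕ (10 ⊗ 5))) gives 1.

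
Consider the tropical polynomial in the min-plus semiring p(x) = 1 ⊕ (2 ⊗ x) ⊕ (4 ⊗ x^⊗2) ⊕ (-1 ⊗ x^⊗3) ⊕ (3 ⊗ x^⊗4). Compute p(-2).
p(-2) = -7

A tropical monomial a ⊗ x^⊗i evaluates to a + i · x. Evaluating each term at x = -2:
  Term 0 contributes 1 + 0 · -2 = 1
  Term 1 contributes 2 + 1 · -2 = 0
  Term 2 contributes 4 + 2 · -2 = 0
  Term 3 contributes -1 + 3 · -2 = -7
  Term 4 contributes 3 + 4 · -2 = -5
p(-2) = ⊕ of these = min[1, 0, 0, -7, -5] = -7.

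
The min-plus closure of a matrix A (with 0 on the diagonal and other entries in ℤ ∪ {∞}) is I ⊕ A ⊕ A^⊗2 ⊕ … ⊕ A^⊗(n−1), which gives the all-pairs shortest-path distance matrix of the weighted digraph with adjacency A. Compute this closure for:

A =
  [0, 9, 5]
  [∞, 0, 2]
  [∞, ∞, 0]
Closure =
  [0, 9, 5]
  [∞, 0, 2]
  [∞, ∞, 0]

This is the Floyd-Warshall all-pairs shortest-path computation. For each intermediate vertex k = 0, 1, …, 2, update dist[i][j] ← min(dist[i][j], dist[i][k] + dist[k][j]). The final matrix gives, for each (i, j), the minimum total weight of any directed path from i to j (possibly empty when i = j).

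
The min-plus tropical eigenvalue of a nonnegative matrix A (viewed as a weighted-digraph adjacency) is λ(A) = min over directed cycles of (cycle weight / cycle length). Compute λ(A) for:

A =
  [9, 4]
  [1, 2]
λ(A) = 2

Enumerate directed cycles and compute their means (weight / length). Sample:
  cycle 0 → 0: weight = 9, length = 1, mean = 9/1 ≈ 9.000
  cycle 1 → 1: weight = 2, length = 1, mean = 2/1 ≈ 2.000
  cycle 0 → 1 → 0: weight = 5, length = 2, mean = 5/2 ≈ 2.500
  cycle 1 → 0 → 1: weight = 5, length = 2, mean = 5/2 ≈ 2.500
Minimum mean = 2.000, attained e.g. along the cycle 1 → 1 with weight 2 and length 1. So λ(A) = 2/1 = 2.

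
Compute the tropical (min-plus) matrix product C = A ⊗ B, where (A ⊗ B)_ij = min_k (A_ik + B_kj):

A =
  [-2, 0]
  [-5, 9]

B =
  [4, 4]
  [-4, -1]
A ⊗ B =
  [-4, -1]
  [-1, -1]

Apply the min-plus product entry-by-entry:
  C[0][0] = min over k of (A[0][0] + B[0][0] = -2 + 4 = 2, A[0][1] + B[1][0] = 0 + -4 = -4) = -4 (attained at k = 1)
  C[0][1] = min over k of (A[0][0] + B[0][1] = -2 + 4 = 2, A[0][1] + B[1][1] = 0 + -1 = -1) = -1 (attained at k = 1)
  C[1][0] = min over k of (A[1][0] + B[0][0] = -5 + 4 = -1, A[1][1] + B[1][0] = 9 + -4 = 5) = -1 (attained at k = 0)
  C[1][1] = min over k of (A[1][0] + B[0][1] = -5 + 4 = -1, A[1][1] + B[1][1] = 9 + -1 = 8) = -1 (attained at k = 0)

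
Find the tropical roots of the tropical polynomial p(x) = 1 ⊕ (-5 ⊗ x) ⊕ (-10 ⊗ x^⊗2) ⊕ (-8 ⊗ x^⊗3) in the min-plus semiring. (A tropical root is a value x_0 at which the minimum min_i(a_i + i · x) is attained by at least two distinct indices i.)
Roots: {-2, 5, 6}

Each tropical root is a break point of the lower envelope of the lines y = a_i + i · x (there are 4 lines, with slopes 0, 1, ..., 3). Only the lines that attain the minimum somewhere contribute to roots; other lines are dominated. Here the surviving (envelope) indices are i = 3, i = 2, i = 1, i = 0.
Intersections between consecutive envelope lines give the roots: for adjacent envelope indices i < j the intersection is x = (a_i − a_j) / (j − i). Reading off the sorted break points: {-2, 5, 6}.
Verification: at each break x_0, at least two indices attain the minimum of min_i(a_i + i · x_0).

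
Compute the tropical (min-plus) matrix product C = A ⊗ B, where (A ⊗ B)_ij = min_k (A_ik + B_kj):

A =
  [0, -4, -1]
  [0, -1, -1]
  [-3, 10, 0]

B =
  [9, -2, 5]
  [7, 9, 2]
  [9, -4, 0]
A ⊗ B =
  [3, -5, -2]
  [6, -5, -1]
  [6, -5, 0]

Apply the min-plus product entry-by-entry:
  C[0][0] = min over k of (A[0][0] + B[0][0] = 0 + 9 = 9, A[0][1] + B[1][0] = -4 + 7 = 3, A[0][2] + B[2][0] = -1 + 9 = 8) = 3 (attained at k = 1)
  C[0][1] = min over k of (A[0][0] + B[0][1] = 0 + -2 = -2, A[0][1] + B[1][1] = -4 + 9 = 5, A[0][2] + B[2][1] = -1 + -4 = -5) = -5 (attained at k = 2)
  C[0][2] = min over k of (A[0][0] + B[0][2] = 0 + 5 = 5, A[0][1] + B[1][2] = -4 + 2 = -2, A[0][2] + B[2][2] = -1 + 0 = -1) = -2 (attained at k = 1)
  C[1][0] = min over k of (A[1][0] + B[0][0] = 0 + 9 = 9, A[1][1] + B[1][0] = -1 + 7 = 6, A[1][2] + B[2][0] = -1 + 9 = 8) = 6 (attained at k = 1)
  C[1][1] = min over k of (A[1][0] + B[0][1] = 0 + -2 = -2, A[1][1] + B[1][1] = -1 + 9 = 8, A[1][2] + B[2][1] = -1 + -4 = -5) = -5 (attained at k = 2)
  C[1][2] = min over k of (A[1][0] + B[0][2] = 0 + 5 = 5, A[1][1] + B[1][2] = -1 + 2 = 1, A[1][2] + B[2][2] = -1 + 0 = -1) = -1 (attained at k = 2)
  C[2][0] = min over k of (A[2][0] + B[0][0] = -3 + 9 = 6, A[2][1] + B[1][0] = 10 + 7 = 17, A[2][2] + B[2][0] = 0 + 9 = 9) = 6 (attained at k = 0)
  C[2][1] = min over k of (A[2][0] + B[0][1] = -3 + -2 = -5, A[2][1] + B[1][1] = 10 + 9 = 19, A[2][2] + B[2][1] = 0 + -4 = -4) = -5 (attained at k = 0)
  C[2][2] = min over k of (A[2][0] + B[0][2] = -3 + 5 = 2, A[2][1] + B[1][2] = 10 + 2 = 12, A[2][2] + B[2][2] = 0 + 0 = 0) = 0 (attained at k = 2)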